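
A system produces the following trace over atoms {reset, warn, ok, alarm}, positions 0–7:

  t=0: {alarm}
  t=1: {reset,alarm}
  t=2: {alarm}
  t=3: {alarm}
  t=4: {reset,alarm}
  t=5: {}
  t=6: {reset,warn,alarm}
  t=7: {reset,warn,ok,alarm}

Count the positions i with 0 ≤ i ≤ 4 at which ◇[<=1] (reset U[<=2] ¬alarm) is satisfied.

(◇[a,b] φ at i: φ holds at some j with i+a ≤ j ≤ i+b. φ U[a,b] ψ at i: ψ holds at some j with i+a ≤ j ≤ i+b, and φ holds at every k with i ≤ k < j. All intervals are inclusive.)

2

Evaluate at each i in [0,4]:
  i=0: ✗ (none in [0,1])
  i=1: ✗ (none in [1,2])
  i=2: ✗ (none in [2,3])
  i=3: ✓ (witness j=4)
  i=4: ✓ (witness j=4)
Positions where it holds: {3, 4} → 2.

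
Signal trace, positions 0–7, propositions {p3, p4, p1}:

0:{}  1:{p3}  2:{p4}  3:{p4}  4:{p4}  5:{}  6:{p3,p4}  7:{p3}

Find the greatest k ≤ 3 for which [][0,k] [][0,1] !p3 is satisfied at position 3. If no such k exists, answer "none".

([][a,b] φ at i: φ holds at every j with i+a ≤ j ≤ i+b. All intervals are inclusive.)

1

[][0,1] !p3 must hold from j=3 onward; find where it first fails.
  j=3: holds
  j=4: holds
  j=5: fails
Holds on [3,4], so largest k = 1.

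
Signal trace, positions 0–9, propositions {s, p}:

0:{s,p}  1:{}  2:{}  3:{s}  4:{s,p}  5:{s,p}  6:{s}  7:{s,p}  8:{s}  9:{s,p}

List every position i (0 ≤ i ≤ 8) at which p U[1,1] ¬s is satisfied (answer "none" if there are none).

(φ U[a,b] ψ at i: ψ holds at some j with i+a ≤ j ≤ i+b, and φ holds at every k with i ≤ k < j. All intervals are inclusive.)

0

Evaluate at each i in [0,8]:
  i=0: ✓ (rhs at j=1; lhs holds on [0,0])
  i=1: ✗ (lhs fails at k=1 before rhs at j=2)
  i=2: ✗ (no rhs in [3,3])
  i=3: ✗ (no rhs in [4,4])
  i=4: ✗ (no rhs in [5,5])
  i=5: ✗ (no rhs in [6,6])
  i=6: ✗ (no rhs in [7,7])
  i=7: ✗ (no rhs in [8,8])
  i=8: ✗ (no rhs in [9,9])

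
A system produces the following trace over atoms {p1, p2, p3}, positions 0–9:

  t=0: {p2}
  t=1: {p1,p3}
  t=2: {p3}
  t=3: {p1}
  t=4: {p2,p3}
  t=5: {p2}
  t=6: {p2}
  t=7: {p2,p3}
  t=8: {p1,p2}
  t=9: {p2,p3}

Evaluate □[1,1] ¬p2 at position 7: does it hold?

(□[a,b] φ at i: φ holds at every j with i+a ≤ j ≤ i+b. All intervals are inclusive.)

Check ¬p2 at every j in [8,8]:
  j=8: false
Fails at j=8 → formula fails.

Does not hold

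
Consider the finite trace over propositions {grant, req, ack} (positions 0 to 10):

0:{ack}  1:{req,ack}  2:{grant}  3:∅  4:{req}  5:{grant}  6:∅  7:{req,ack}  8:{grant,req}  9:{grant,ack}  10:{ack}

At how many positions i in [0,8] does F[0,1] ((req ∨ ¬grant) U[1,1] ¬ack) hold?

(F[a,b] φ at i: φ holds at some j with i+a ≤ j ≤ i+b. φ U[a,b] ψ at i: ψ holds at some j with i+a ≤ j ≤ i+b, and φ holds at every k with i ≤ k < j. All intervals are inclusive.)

7

Evaluate at each i in [0,8]:
  i=0: ✓ (witness j=1)
  i=1: ✓ (witness j=1)
  i=2: ✓ (witness j=3)
  i=3: ✓ (witness j=3)
  i=4: ✓ (witness j=4)
  i=5: ✗ (none in [5,6])
  i=6: ✓ (witness j=7)
  i=7: ✓ (witness j=7)
  i=8: ✗ (none in [8,9])
Positions where it holds: {0, 1, 2, 3, 4, 6, 7} → 7.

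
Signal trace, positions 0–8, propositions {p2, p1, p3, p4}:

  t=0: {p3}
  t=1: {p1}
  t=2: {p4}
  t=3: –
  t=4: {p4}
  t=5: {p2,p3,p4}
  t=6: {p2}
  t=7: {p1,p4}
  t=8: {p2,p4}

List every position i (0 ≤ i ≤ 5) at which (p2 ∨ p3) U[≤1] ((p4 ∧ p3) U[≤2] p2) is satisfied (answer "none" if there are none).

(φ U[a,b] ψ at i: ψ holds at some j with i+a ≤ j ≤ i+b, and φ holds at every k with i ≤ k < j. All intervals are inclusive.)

Evaluate at each i in [0,5]:
  i=0: ✗ (no rhs in [0,1])
  i=1: ✗ (no rhs in [1,2])
  i=2: ✗ (no rhs in [2,3])
  i=3: ✗ (no rhs in [3,4])
  i=4: ✗ (lhs fails at k=4 before rhs at j=5)
  i=5: ✓ (rhs at j=5)

5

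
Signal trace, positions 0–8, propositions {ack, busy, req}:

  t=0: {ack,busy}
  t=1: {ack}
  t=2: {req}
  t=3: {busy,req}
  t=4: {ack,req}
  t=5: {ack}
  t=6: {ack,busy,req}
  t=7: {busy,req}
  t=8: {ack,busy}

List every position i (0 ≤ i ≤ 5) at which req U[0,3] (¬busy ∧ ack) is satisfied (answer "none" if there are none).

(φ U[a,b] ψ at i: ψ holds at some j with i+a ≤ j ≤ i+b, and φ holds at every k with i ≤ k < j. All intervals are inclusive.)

Evaluate at each i in [0,5]:
  i=0: ✗ (lhs fails at k=0 before rhs at j=1)
  i=1: ✓ (rhs at j=1)
  i=2: ✓ (rhs at j=4; lhs holds on [2,3])
  i=3: ✓ (rhs at j=4; lhs holds on [3,3])
  i=4: ✓ (rhs at j=4)
  i=5: ✓ (rhs at j=5)

1, 2, 3, 4, 5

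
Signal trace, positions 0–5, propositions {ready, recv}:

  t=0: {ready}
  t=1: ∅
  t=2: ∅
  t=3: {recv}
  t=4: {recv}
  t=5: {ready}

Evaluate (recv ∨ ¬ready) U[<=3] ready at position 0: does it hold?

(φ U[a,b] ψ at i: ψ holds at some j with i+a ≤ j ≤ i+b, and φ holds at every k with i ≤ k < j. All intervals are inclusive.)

True

Need some j in [0,3] with ready, and (recv ∨ ¬ready) at every k in [0,j-1].
  j=0: ready holds; no prefix to check → satisfied.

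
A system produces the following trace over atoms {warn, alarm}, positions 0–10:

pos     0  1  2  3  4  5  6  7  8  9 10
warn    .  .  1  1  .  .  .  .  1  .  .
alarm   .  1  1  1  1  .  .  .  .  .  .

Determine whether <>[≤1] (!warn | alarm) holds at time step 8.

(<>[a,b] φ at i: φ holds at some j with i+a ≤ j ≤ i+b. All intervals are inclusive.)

Check (!warn | alarm) at each j in [8,9]:
  j=8: false
  j=9: true
Found at j=9 → formula holds.

True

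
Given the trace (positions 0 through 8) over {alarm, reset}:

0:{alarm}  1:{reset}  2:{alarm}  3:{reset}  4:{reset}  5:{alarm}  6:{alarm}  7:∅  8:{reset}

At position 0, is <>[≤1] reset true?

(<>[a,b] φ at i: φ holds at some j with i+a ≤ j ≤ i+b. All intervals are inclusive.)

Check reset at each j in [0,1]:
  j=0: false
  j=1: true
Found at j=1 → formula holds.

Yes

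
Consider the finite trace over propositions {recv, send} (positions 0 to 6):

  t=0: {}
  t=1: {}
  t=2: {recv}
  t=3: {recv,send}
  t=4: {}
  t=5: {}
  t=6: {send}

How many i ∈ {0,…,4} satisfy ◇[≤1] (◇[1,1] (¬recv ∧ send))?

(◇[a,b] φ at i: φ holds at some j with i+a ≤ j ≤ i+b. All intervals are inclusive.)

1

Evaluate at each i in [0,4]:
  i=0: ✗ (none in [0,1])
  i=1: ✗ (none in [1,2])
  i=2: ✗ (none in [2,3])
  i=3: ✗ (none in [3,4])
  i=4: ✓ (witness j=5)
Positions where it holds: {4} → 1.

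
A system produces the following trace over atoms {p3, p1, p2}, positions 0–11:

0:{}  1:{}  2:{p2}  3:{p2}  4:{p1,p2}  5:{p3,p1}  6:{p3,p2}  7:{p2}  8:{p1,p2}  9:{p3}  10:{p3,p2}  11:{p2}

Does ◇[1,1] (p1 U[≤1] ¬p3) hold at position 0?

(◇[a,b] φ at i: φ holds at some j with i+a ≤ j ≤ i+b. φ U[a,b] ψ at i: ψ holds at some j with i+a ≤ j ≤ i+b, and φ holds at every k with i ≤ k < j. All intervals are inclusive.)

True

Check (p1 U[≤1] ¬p3) at each j in [1,1]:
  j=1: holds
Found at j=1 → formula holds.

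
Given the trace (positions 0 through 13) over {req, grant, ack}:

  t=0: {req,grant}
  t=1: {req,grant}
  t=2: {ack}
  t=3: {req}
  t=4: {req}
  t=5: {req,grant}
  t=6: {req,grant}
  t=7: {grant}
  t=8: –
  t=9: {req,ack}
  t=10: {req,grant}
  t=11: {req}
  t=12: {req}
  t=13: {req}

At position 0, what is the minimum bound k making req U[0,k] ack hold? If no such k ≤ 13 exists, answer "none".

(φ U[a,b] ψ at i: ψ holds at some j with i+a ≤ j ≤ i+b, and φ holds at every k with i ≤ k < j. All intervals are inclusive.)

Need earliest j ≥ 0 with ack, and req at every k in [0,j-1].
  j=0: rhs fails.
  j=1: rhs fails.
  j=2: rhs holds; lhs holds on [0,1]. k = 2.

2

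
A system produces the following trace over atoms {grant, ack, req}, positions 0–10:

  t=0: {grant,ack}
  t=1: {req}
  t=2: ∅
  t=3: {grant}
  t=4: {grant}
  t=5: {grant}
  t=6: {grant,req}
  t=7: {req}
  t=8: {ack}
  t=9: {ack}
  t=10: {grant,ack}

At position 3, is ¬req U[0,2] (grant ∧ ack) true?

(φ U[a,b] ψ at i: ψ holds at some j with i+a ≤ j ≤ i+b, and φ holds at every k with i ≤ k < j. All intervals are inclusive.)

False

Need some j in [3,5] with (grant ∧ ack), and ¬req at every k in [3,j-1].
  j=3: (grant ∧ ack) false.
  j=4: (grant ∧ ack) false.
  j=5: (grant ∧ ack) false.
No j in the window works → until fails.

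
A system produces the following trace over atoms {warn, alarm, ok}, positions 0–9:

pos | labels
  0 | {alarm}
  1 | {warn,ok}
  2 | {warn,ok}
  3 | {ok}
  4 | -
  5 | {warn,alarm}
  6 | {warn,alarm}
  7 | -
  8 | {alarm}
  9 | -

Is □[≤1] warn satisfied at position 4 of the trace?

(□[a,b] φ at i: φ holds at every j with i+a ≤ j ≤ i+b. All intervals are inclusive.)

No

Check warn at every j in [4,5]:
  j=4: false
  j=5: true
Fails at j=4 → formula fails.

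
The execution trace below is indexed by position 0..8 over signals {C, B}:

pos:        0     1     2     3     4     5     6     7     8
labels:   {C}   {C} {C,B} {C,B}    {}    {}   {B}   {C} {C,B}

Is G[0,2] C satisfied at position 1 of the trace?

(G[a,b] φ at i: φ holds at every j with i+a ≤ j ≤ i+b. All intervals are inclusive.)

Check C at every j in [1,3]:
  j=1: true
  j=2: true
  j=3: true
All positions satisfy it → formula holds.

Holds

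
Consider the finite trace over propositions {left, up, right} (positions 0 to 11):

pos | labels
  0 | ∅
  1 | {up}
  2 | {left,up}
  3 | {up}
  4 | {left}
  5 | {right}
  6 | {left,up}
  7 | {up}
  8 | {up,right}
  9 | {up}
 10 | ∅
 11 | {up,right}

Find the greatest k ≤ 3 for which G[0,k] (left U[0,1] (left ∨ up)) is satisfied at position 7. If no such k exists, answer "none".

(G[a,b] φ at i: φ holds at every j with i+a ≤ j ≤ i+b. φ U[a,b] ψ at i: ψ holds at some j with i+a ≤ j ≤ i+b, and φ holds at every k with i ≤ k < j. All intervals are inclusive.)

(left U[0,1] (left ∨ up)) must hold from j=7 onward; find where it first fails.
  j=7: holds
  j=8: holds
  j=9: holds
  j=10: fails
Holds on [7,9], so largest k = 2.

2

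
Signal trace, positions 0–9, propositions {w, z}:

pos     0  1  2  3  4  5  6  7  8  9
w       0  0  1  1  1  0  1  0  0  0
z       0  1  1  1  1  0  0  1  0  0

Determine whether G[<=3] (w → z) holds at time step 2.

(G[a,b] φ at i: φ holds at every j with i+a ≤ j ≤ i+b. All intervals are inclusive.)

Check (w → z) at every j in [2,5]:
  j=2: antecedent true; consequent true → ✓
  j=3: antecedent true; consequent true → ✓
  j=4: antecedent true; consequent true → ✓
  j=5: antecedent false → ✓
All positions satisfy it → formula holds.

True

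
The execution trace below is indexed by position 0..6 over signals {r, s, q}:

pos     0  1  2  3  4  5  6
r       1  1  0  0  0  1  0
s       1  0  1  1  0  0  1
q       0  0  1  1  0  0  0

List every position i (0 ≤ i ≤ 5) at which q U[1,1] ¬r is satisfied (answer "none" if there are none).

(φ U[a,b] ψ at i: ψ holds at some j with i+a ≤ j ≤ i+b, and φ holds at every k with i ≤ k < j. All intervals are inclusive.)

Evaluate at each i in [0,5]:
  i=0: ✗ (no rhs in [1,1])
  i=1: ✗ (lhs fails at k=1 before rhs at j=2)
  i=2: ✓ (rhs at j=3; lhs holds on [2,2])
  i=3: ✓ (rhs at j=4; lhs holds on [3,3])
  i=4: ✗ (no rhs in [5,5])
  i=5: ✗ (lhs fails at k=5 before rhs at j=6)

2, 3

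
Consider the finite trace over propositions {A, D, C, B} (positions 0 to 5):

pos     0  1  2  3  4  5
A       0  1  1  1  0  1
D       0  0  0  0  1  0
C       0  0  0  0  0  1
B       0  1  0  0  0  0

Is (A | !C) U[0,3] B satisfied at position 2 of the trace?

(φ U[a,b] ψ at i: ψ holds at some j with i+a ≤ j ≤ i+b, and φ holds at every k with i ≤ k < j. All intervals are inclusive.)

Need some j in [2,5] with B, and (A | !C) at every k in [2,j-1].
  j=2: B false.
  j=3: B false.
  j=4: B false.
  j=5: B false.
No j in the window works → until fails.

False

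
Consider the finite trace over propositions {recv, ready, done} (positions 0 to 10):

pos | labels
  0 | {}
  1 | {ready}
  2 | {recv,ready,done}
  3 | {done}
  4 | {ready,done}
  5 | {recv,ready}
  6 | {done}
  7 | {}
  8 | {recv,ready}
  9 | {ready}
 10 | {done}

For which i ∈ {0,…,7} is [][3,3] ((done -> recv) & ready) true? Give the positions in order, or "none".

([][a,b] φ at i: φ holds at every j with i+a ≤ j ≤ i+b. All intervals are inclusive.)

2, 5, 6

Evaluate at each i in [0,7]:
  i=0: ✗ (fails at j=3)
  i=1: ✗ (fails at j=4)
  i=2: ✓ (all of [5,5])
  i=3: ✗ (fails at j=6)
  i=4: ✗ (fails at j=7)
  i=5: ✓ (all of [8,8])
  i=6: ✓ (all of [9,9])
  i=7: ✗ (fails at j=10)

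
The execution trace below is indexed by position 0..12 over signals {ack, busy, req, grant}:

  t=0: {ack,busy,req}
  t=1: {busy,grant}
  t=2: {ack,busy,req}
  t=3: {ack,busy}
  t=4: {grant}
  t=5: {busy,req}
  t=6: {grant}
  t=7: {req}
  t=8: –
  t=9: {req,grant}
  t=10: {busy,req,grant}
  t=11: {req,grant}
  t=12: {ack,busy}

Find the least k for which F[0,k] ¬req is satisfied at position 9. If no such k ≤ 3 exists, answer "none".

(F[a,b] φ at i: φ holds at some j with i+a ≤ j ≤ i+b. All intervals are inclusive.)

3

Scan j = 9,10,… for ¬req:
  j=9: fails
  j=10: fails
  j=11: fails
  j=12: holds
First hit at j=12, so smallest k = 12-9 = 3.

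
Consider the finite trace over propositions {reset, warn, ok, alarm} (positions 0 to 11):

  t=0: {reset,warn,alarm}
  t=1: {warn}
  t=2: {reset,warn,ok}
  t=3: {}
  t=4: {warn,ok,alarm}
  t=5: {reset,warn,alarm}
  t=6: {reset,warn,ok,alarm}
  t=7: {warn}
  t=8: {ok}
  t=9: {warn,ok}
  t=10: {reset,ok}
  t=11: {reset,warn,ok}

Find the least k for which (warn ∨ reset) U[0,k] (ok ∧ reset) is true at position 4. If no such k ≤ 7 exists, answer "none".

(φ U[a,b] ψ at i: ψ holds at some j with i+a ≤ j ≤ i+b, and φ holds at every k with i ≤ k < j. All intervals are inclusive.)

Need earliest j ≥ 4 with (ok ∧ reset), and (warn ∨ reset) at every k in [4,j-1].
  j=4: rhs fails.
  j=5: rhs fails.
  j=6: rhs holds; lhs holds on [4,5]. k = 2.

2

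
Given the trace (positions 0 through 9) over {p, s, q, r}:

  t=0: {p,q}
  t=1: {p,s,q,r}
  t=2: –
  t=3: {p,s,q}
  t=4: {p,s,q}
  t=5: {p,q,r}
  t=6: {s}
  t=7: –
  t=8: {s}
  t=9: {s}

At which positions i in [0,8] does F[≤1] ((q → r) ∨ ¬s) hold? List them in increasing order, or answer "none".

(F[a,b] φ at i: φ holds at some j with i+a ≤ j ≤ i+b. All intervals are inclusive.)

0, 1, 2, 4, 5, 6, 7, 8

Evaluate at each i in [0,8]:
  i=0: ✓ (witness j=0)
  i=1: ✓ (witness j=1)
  i=2: ✓ (witness j=2)
  i=3: ✗ (none in [3,4])
  i=4: ✓ (witness j=5)
  i=5: ✓ (witness j=5)
  i=6: ✓ (witness j=6)
  i=7: ✓ (witness j=7)
  i=8: ✓ (witness j=8)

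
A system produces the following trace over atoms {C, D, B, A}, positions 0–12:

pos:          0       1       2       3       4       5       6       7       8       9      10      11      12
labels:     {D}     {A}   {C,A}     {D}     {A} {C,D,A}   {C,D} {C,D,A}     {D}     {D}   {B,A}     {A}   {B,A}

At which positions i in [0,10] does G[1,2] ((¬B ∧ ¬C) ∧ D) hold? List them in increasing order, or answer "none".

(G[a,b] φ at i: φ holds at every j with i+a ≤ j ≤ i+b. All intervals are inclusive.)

7

Evaluate at each i in [0,10]:
  i=0: ✗ (fails at j=1)
  i=1: ✗ (fails at j=2)
  i=2: ✗ (fails at j=4)
  i=3: ✗ (fails at j=4)
  i=4: ✗ (fails at j=5)
  i=5: ✗ (fails at j=6)
  i=6: ✗ (fails at j=7)
  i=7: ✓ (all of [8,9])
  i=8: ✗ (fails at j=10)
  i=9: ✗ (fails at j=10)
  i=10: ✗ (fails at j=11)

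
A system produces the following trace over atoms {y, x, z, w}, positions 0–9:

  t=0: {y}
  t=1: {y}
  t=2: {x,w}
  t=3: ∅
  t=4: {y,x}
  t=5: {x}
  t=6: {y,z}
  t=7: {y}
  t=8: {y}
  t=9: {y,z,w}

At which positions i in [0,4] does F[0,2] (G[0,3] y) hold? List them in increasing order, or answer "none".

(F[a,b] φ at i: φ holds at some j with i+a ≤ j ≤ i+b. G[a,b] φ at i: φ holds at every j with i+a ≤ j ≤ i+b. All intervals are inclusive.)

Evaluate at each i in [0,4]:
  i=0: ✗ (none in [0,2])
  i=1: ✗ (none in [1,3])
  i=2: ✗ (none in [2,4])
  i=3: ✗ (none in [3,5])
  i=4: ✓ (witness j=6)

4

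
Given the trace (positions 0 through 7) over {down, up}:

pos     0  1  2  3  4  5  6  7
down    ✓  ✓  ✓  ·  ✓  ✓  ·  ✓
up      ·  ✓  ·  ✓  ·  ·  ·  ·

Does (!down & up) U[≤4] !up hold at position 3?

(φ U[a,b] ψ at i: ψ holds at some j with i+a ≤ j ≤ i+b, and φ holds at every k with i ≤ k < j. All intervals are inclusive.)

Need some j in [3,7] with !up, and (!down & up) at every k in [3,j-1].
  j=3: !up false.
  j=4: !up holds; (!down & up) holds at every k in [3,3] → satisfied.

Yes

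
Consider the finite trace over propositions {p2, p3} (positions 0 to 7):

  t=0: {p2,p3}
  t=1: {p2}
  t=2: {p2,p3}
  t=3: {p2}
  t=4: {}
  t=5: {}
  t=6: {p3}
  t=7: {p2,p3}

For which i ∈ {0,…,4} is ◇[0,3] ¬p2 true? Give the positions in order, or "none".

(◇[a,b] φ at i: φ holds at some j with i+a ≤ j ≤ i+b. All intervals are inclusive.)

1, 2, 3, 4

Evaluate at each i in [0,4]:
  i=0: ✗ (none in [0,3])
  i=1: ✓ (witness j=4)
  i=2: ✓ (witness j=4)
  i=3: ✓ (witness j=4)
  i=4: ✓ (witness j=4)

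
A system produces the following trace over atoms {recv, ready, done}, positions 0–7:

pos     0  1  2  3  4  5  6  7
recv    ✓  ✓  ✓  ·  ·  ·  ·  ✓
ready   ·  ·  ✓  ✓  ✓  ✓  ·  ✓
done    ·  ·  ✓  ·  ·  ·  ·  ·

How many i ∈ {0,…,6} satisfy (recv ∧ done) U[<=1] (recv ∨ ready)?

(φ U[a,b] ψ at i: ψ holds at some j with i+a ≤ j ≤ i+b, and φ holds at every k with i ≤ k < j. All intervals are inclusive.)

6

Evaluate at each i in [0,6]:
  i=0: ✓ (rhs at j=0)
  i=1: ✓ (rhs at j=1)
  i=2: ✓ (rhs at j=2)
  i=3: ✓ (rhs at j=3)
  i=4: ✓ (rhs at j=4)
  i=5: ✓ (rhs at j=5)
  i=6: ✗ (lhs fails at k=6 before rhs at j=7)
Positions where it holds: {0, 1, 2, 3, 4, 5} → 6.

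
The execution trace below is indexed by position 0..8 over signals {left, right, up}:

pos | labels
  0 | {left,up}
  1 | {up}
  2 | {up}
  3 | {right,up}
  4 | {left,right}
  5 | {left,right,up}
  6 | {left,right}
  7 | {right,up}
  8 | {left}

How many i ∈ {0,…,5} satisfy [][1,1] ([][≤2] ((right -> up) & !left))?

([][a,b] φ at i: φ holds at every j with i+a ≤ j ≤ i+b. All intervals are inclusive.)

1

Evaluate at each i in [0,5]:
  i=0: ✓ (all of [1,1])
  i=1: ✗ (fails at j=2)
  i=2: ✗ (fails at j=3)
  i=3: ✗ (fails at j=4)
  i=4: ✗ (fails at j=5)
  i=5: ✗ (fails at j=6)
Positions where it holds: {0} → 1.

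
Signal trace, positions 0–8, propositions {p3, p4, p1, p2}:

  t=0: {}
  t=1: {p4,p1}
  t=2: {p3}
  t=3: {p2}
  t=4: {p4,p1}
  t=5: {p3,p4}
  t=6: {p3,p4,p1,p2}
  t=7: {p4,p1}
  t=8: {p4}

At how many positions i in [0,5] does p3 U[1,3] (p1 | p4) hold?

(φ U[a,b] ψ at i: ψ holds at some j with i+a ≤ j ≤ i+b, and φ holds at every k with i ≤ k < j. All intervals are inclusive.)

Evaluate at each i in [0,5]:
  i=0: ✗ (lhs fails at k=0 before rhs at j=1)
  i=1: ✗ (lhs fails at k=1 before rhs at j=4)
  i=2: ✗ (lhs fails at k=3 before rhs at j=4)
  i=3: ✗ (lhs fails at k=3 before rhs at j=4)
  i=4: ✗ (lhs fails at k=4 before rhs at j=5)
  i=5: ✓ (rhs at j=6; lhs holds on [5,5])
Positions where it holds: {5} → 1.

1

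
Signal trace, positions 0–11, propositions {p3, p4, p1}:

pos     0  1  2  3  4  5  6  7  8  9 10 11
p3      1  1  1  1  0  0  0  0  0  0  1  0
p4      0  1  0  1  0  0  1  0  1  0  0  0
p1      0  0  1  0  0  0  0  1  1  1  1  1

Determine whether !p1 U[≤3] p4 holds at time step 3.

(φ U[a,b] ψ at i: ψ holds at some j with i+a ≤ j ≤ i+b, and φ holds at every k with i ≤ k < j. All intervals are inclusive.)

Need some j in [3,6] with p4, and !p1 at every k in [3,j-1].
  j=3: p4 holds; no prefix to check → satisfied.

True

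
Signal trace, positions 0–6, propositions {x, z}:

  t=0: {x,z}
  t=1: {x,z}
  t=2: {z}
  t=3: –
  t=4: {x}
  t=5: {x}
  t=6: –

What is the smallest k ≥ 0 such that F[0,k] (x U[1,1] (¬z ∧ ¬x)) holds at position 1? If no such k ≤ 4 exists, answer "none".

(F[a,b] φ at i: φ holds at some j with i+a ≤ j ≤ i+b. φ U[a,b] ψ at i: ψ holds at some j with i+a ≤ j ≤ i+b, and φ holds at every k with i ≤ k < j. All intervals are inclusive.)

Scan j = 1,2,… for (x U[1,1] (¬z ∧ ¬x)):
  j=1: fails
  j=2: fails
  j=3: fails
  j=4: fails
  j=5: holds
First hit at j=5, so smallest k = 5-1 = 4.

4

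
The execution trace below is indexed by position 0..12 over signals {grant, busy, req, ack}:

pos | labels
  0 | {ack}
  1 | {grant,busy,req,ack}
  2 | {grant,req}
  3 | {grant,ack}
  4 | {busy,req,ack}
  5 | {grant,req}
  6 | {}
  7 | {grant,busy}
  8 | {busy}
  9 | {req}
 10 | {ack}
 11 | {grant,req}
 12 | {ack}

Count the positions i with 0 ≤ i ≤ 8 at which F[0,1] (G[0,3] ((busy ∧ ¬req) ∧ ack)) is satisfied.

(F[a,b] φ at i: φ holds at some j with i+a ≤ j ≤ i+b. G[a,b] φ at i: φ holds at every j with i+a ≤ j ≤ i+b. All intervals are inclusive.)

0

Evaluate at each i in [0,8]:
  i=0: ✗ (none in [0,1])
  i=1: ✗ (none in [1,2])
  i=2: ✗ (none in [2,3])
  i=3: ✗ (none in [3,4])
  i=4: ✗ (none in [4,5])
  i=5: ✗ (none in [5,6])
  i=6: ✗ (none in [6,7])
  i=7: ✗ (none in [7,8])
  i=8: ✗ (none in [8,9])
Positions where it holds: {} → 0.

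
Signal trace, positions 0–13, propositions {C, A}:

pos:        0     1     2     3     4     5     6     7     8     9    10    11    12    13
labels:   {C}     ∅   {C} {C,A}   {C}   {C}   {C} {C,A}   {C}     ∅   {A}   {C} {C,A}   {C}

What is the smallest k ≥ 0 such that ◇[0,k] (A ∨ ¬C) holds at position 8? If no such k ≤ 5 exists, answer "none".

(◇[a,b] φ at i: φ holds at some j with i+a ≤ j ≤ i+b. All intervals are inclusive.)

Scan j = 8,9,… for (A ∨ ¬C):
  j=8: fails
  j=9: holds
First hit at j=9, so smallest k = 9-8 = 1.

1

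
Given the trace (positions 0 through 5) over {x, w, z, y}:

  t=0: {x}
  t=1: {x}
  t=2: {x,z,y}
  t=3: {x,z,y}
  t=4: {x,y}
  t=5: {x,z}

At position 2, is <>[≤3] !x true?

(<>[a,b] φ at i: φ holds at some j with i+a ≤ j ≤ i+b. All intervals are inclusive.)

Does not hold

Check !x at each j in [2,5]:
  j=2: false
  j=3: false
  j=4: false
  j=5: false
No position in the window satisfies it → formula fails.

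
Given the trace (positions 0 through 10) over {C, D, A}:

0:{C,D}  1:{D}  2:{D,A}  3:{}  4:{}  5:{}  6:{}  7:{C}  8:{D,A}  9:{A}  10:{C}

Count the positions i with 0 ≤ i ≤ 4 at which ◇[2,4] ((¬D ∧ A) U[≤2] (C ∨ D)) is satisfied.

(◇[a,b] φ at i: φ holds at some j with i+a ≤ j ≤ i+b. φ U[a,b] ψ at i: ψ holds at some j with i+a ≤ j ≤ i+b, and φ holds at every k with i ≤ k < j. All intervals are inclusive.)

Evaluate at each i in [0,4]:
  i=0: ✓ (witness j=2)
  i=1: ✗ (none in [3,5])
  i=2: ✗ (none in [4,6])
  i=3: ✓ (witness j=7)
  i=4: ✓ (witness j=7)
Positions where it holds: {0, 3, 4} → 3.

3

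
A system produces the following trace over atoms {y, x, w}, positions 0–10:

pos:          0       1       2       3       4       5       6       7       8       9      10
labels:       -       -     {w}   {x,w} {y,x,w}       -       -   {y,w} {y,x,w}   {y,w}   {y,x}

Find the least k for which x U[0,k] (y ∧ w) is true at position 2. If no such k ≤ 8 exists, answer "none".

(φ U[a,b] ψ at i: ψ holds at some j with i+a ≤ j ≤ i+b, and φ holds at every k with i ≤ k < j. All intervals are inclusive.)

Need earliest j ≥ 2 with (y ∧ w), and x at every k in [2,j-1].
  j=2: rhs fails.
  j=3: rhs fails.
  j=4: rhs holds but lhs fails at k=2.
  j=5: rhs fails.
  j=6: rhs fails.
  j=7: rhs holds but lhs fails at k=2.
  j=8: rhs holds but lhs fails at k=2.
  j=9: rhs holds but lhs fails at k=2.
  j=10: rhs fails.
No witness within the range → none.

none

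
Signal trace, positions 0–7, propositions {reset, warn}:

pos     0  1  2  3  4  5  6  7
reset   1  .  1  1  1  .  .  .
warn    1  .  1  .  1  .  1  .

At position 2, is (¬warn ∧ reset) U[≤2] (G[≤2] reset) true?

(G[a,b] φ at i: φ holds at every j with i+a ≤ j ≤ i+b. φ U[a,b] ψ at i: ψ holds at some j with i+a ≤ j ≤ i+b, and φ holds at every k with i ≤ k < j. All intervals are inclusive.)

Holds

Need some j in [2,4] with G[≤2] reset, and (¬warn ∧ reset) at every k in [2,j-1].
  j=2: G[≤2] reset holds; no prefix to check → satisfied.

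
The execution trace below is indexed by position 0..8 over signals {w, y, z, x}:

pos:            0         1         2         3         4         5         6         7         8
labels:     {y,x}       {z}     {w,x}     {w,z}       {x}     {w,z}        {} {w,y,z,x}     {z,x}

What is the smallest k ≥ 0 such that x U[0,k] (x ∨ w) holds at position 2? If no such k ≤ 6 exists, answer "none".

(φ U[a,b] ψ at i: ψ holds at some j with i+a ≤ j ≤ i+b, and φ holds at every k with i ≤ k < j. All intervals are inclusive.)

0

Need earliest j ≥ 2 with (x ∨ w), and x at every k in [2,j-1].
  j=2: rhs holds (empty prefix). k = 0.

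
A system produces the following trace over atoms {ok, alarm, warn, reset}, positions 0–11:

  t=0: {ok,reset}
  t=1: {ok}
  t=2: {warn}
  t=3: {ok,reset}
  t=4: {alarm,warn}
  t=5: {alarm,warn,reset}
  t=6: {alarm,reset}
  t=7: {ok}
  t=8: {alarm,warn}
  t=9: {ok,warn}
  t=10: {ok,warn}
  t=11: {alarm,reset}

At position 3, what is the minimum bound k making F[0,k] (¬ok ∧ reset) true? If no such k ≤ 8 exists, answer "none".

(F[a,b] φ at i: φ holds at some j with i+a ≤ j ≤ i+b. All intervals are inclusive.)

Scan j = 3,4,… for (¬ok ∧ reset):
  j=3: fails
  j=4: fails
  j=5: holds
First hit at j=5, so smallest k = 5-3 = 2.

2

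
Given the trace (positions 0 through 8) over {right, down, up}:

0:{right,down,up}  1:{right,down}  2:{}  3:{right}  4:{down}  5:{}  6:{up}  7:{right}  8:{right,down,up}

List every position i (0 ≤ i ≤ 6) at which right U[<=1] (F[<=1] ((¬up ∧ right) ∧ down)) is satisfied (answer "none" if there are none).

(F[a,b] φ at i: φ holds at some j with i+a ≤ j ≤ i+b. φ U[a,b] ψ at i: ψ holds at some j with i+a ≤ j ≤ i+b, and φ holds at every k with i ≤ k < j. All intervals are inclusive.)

Evaluate at each i in [0,6]:
  i=0: ✓ (rhs at j=0)
  i=1: ✓ (rhs at j=1)
  i=2: ✗ (no rhs in [2,3])
  i=3: ✗ (no rhs in [3,4])
  i=4: ✗ (no rhs in [4,5])
  i=5: ✗ (no rhs in [5,6])
  i=6: ✗ (no rhs in [6,7])

0, 1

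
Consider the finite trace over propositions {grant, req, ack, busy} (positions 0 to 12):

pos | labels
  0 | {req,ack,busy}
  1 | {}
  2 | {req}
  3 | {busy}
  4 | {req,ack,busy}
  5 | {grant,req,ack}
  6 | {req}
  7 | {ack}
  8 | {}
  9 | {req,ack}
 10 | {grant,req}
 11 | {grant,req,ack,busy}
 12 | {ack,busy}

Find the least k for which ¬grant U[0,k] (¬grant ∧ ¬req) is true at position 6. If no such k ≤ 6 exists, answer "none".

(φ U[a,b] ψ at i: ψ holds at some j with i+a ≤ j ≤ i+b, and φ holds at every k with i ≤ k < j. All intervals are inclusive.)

1

Need earliest j ≥ 6 with (¬grant ∧ ¬req), and ¬grant at every k in [6,j-1].
  j=6: rhs fails.
  j=7: rhs holds; lhs holds on [6,6]. k = 1.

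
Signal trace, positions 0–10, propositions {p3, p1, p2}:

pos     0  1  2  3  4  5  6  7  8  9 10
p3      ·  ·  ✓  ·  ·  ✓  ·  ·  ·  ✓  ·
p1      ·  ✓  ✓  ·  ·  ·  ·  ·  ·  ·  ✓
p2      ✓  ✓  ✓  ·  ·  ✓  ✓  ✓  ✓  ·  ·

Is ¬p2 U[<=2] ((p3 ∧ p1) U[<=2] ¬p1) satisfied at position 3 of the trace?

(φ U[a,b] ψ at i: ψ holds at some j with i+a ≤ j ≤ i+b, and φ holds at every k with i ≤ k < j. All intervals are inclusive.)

Holds

Need some j in [3,5] with ((p3 ∧ p1) U[<=2] ¬p1), and ¬p2 at every k in [3,j-1].
  j=3: ((p3 ∧ p1) U[<=2] ¬p1) holds; no prefix to check → satisfied.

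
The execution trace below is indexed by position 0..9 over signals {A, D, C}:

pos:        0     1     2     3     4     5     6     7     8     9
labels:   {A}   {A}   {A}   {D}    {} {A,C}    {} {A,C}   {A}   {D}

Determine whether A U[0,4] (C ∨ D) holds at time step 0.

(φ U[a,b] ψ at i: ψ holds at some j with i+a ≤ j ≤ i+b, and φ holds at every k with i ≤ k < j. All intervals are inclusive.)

Need some j in [0,4] with (C ∨ D), and A at every k in [0,j-1].
  j=0: (C ∨ D) false.
  j=1: (C ∨ D) false.
  j=2: (C ∨ D) false.
  j=3: (C ∨ D) holds; A holds at every k in [0,2] → satisfied.

Yes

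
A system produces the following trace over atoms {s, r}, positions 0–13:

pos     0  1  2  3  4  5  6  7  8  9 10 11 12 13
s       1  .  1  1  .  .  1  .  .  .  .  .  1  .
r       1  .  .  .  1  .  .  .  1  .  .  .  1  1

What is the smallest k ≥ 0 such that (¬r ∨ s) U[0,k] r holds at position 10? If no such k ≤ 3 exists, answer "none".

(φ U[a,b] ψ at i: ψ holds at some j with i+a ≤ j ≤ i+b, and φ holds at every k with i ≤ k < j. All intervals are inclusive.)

2

Need earliest j ≥ 10 with r, and (¬r ∨ s) at every k in [10,j-1].
  j=10: rhs fails.
  j=11: rhs fails.
  j=12: rhs holds; lhs holds on [10,11]. k = 2.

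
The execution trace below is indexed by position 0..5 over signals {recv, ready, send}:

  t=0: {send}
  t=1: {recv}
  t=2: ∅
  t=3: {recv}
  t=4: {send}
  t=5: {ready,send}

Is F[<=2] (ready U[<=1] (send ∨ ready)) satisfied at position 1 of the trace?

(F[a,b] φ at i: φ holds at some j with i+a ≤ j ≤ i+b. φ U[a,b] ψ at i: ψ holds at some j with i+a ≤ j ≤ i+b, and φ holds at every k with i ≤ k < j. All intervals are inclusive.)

Check (ready U[<=1] (send ∨ ready)) at each j in [1,3]:
  j=1: fails
  j=2: fails
  j=3: fails
No position in the window satisfies it → formula fails.

Does not hold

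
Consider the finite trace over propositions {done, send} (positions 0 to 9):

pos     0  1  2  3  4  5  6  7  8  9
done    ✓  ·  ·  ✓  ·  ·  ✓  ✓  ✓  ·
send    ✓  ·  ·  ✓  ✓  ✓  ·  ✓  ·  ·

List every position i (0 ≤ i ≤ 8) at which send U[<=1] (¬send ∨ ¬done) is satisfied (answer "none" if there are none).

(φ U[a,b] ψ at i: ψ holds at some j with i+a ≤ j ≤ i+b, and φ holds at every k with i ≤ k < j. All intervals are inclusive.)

Evaluate at each i in [0,8]:
  i=0: ✓ (rhs at j=1; lhs holds on [0,0])
  i=1: ✓ (rhs at j=1)
  i=2: ✓ (rhs at j=2)
  i=3: ✓ (rhs at j=4; lhs holds on [3,3])
  i=4: ✓ (rhs at j=4)
  i=5: ✓ (rhs at j=5)
  i=6: ✓ (rhs at j=6)
  i=7: ✓ (rhs at j=8; lhs holds on [7,7])
  i=8: ✓ (rhs at j=8)

0, 1, 2, 3, 4, 5, 6, 7, 8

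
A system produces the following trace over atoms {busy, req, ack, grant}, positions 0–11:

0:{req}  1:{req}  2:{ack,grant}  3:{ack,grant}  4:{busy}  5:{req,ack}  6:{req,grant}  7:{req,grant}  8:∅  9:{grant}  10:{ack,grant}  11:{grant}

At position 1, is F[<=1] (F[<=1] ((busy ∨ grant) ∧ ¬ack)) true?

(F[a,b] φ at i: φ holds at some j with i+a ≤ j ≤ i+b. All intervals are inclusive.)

Check F[<=1] ((busy ∨ grant) ∧ ¬ack) at each j in [1,2]:
  j=1: fails (none in [1,2])
  j=2: fails (none in [2,3])
No position in the window satisfies it → formula fails.

Does not hold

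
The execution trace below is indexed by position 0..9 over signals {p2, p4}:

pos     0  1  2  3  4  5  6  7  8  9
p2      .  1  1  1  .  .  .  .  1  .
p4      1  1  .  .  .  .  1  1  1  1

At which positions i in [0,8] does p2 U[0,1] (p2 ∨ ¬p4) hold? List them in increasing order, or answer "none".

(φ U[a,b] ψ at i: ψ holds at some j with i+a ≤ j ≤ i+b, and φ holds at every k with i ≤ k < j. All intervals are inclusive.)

Evaluate at each i in [0,8]:
  i=0: ✗ (lhs fails at k=0 before rhs at j=1)
  i=1: ✓ (rhs at j=1)
  i=2: ✓ (rhs at j=2)
  i=3: ✓ (rhs at j=3)
  i=4: ✓ (rhs at j=4)
  i=5: ✓ (rhs at j=5)
  i=6: ✗ (no rhs in [6,7])
  i=7: ✗ (lhs fails at k=7 before rhs at j=8)
  i=8: ✓ (rhs at j=8)

1, 2, 3, 4, 5, 8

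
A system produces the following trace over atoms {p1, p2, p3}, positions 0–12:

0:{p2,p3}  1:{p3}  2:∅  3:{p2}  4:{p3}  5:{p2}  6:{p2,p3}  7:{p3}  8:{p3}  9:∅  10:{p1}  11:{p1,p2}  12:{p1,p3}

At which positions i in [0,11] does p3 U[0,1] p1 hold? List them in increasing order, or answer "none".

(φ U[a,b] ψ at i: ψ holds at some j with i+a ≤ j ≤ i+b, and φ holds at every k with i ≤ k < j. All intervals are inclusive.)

10, 11

Evaluate at each i in [0,11]:
  i=0: ✗ (no rhs in [0,1])
  i=1: ✗ (no rhs in [1,2])
  i=2: ✗ (no rhs in [2,3])
  i=3: ✗ (no rhs in [3,4])
  i=4: ✗ (no rhs in [4,5])
  i=5: ✗ (no rhs in [5,6])
  i=6: ✗ (no rhs in [6,7])
  i=7: ✗ (no rhs in [7,8])
  i=8: ✗ (no rhs in [8,9])
  i=9: ✗ (lhs fails at k=9 before rhs at j=10)
  i=10: ✓ (rhs at j=10)
  i=11: ✓ (rhs at j=11)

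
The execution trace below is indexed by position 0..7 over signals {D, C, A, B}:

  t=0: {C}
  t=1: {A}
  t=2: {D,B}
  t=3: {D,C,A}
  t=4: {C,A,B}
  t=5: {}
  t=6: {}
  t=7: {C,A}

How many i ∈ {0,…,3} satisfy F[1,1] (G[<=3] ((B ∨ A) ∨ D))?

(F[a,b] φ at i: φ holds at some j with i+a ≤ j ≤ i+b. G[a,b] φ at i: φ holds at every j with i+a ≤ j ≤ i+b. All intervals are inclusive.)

Evaluate at each i in [0,3]:
  i=0: ✓ (witness j=1)
  i=1: ✗ (none in [2,2])
  i=2: ✗ (none in [3,3])
  i=3: ✗ (none in [4,4])
Positions where it holds: {0} → 1.

1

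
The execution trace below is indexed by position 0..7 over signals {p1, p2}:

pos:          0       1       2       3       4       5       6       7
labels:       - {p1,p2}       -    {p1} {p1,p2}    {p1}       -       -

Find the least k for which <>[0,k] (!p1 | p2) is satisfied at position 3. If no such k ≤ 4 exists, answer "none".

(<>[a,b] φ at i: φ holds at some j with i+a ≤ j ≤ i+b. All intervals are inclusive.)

Scan j = 3,4,… for (!p1 | p2):
  j=3: fails
  j=4: holds
First hit at j=4, so smallest k = 4-3 = 1.

1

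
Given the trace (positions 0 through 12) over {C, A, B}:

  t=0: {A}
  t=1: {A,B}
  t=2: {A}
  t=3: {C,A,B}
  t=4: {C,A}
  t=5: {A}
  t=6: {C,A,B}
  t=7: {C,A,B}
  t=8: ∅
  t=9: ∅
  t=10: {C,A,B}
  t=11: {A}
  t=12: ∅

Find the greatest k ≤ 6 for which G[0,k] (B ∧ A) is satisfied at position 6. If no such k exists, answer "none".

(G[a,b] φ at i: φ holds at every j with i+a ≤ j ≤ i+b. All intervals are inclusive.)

(B ∧ A) must hold from j=6 onward; find where it first fails.
  j=6: holds
  j=7: holds
  j=8: fails
Holds on [6,7], so largest k = 1.

1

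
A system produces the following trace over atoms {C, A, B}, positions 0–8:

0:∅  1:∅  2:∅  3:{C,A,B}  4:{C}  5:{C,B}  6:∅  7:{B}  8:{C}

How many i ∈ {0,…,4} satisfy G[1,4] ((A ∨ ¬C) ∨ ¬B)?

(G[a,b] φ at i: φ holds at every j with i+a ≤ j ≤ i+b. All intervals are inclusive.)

1

Evaluate at each i in [0,4]:
  i=0: ✓ (all of [1,4])
  i=1: ✗ (fails at j=5)
  i=2: ✗ (fails at j=5)
  i=3: ✗ (fails at j=5)
  i=4: ✗ (fails at j=5)
Positions where it holds: {0} → 1.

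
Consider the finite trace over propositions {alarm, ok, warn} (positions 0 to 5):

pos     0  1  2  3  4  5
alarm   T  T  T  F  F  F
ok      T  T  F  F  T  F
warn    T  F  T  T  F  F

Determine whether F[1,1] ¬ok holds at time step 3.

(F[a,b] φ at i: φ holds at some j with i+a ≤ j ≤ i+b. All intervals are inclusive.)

No

Check ¬ok at each j in [4,4]:
  j=4: false
No position in the window satisfies it → formula fails.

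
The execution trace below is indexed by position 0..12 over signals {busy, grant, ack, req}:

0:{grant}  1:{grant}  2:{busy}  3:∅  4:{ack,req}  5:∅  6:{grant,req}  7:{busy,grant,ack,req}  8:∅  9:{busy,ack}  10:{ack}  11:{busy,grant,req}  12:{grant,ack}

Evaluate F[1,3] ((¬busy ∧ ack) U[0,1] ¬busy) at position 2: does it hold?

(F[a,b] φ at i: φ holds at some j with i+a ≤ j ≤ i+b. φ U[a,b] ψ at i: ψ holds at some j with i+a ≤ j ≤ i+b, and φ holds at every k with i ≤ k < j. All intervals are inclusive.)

Check ((¬busy ∧ ack) U[0,1] ¬busy) at each j in [3,5]:
  j=3: holds
  j=4: holds
  j=5: holds
Found at j=3 → formula holds.

Holds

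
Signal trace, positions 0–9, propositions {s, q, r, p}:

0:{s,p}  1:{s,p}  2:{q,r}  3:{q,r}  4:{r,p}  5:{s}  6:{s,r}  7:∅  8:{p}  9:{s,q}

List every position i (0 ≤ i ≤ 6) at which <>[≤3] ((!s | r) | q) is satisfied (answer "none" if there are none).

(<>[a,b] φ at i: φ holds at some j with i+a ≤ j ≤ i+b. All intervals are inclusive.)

Evaluate at each i in [0,6]:
  i=0: ✓ (witness j=2)
  i=1: ✓ (witness j=2)
  i=2: ✓ (witness j=2)
  i=3: ✓ (witness j=3)
  i=4: ✓ (witness j=4)
  i=5: ✓ (witness j=6)
  i=6: ✓ (witness j=6)

0, 1, 2, 3, 4, 5, 6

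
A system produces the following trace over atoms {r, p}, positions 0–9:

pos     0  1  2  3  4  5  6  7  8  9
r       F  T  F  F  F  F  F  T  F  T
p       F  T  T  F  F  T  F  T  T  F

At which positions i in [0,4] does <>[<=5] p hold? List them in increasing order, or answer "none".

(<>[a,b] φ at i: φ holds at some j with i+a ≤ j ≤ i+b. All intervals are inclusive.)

Evaluate at each i in [0,4]:
  i=0: ✓ (witness j=1)
  i=1: ✓ (witness j=1)
  i=2: ✓ (witness j=2)
  i=3: ✓ (witness j=5)
  i=4: ✓ (witness j=5)

0, 1, 2, 3, 4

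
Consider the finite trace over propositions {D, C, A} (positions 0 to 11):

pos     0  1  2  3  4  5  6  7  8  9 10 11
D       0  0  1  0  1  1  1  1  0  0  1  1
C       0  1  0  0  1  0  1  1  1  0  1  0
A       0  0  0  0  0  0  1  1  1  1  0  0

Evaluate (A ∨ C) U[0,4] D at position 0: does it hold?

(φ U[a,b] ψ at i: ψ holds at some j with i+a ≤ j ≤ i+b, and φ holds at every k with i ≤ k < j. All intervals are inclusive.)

Need some j in [0,4] with D, and (A ∨ C) at every k in [0,j-1].
  j=0: D false.
  j=1: D false.
  j=2: D holds, but (A ∨ C) fails at k=0 → not this j.
  j=3: D false.
  j=4: D holds, but (A ∨ C) fails at k=0 → not this j.
No j in the window works → until fails.

No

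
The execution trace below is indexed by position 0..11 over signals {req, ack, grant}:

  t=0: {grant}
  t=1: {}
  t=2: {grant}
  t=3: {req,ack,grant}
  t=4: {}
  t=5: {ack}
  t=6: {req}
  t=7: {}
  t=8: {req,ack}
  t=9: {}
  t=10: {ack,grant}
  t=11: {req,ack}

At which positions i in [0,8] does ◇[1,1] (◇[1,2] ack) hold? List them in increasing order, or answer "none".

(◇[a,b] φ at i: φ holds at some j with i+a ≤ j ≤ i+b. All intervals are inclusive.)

Evaluate at each i in [0,8]:
  i=0: ✓ (witness j=1)
  i=1: ✓ (witness j=2)
  i=2: ✓ (witness j=3)
  i=3: ✓ (witness j=4)
  i=4: ✗ (none in [5,5])
  i=5: ✓ (witness j=6)
  i=6: ✓ (witness j=7)
  i=7: ✓ (witness j=8)
  i=8: ✓ (witness j=9)

0, 1, 2, 3, 5, 6, 7, 8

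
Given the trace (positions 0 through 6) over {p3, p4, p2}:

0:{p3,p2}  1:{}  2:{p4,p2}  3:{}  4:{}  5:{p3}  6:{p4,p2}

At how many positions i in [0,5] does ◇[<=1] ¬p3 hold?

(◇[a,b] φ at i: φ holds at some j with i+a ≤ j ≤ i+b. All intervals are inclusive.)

6

Evaluate at each i in [0,5]:
  i=0: ✓ (witness j=1)
  i=1: ✓ (witness j=1)
  i=2: ✓ (witness j=2)
  i=3: ✓ (witness j=3)
  i=4: ✓ (witness j=4)
  i=5: ✓ (witness j=6)
Positions where it holds: {0, 1, 2, 3, 4, 5} → 6.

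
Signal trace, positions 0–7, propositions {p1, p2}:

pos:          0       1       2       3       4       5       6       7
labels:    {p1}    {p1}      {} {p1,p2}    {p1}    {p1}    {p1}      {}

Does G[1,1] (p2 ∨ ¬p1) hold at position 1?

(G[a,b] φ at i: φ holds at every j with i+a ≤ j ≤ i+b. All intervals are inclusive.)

Check (p2 ∨ ¬p1) at every j in [2,2]:
  j=2: true
All positions satisfy it → formula holds.

Holds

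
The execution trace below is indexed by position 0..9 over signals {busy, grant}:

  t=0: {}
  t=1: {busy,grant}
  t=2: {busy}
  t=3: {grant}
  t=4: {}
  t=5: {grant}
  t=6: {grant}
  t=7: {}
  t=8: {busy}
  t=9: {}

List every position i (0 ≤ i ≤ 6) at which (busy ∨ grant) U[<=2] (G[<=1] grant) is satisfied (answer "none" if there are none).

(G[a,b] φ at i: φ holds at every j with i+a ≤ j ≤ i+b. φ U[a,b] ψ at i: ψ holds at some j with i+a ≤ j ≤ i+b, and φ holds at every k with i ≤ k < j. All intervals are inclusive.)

Evaluate at each i in [0,6]:
  i=0: ✗ (no rhs in [0,2])
  i=1: ✗ (no rhs in [1,3])
  i=2: ✗ (no rhs in [2,4])
  i=3: ✗ (lhs fails at k=4 before rhs at j=5)
  i=4: ✗ (lhs fails at k=4 before rhs at j=5)
  i=5: ✓ (rhs at j=5)
  i=6: ✗ (no rhs in [6,8])

5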